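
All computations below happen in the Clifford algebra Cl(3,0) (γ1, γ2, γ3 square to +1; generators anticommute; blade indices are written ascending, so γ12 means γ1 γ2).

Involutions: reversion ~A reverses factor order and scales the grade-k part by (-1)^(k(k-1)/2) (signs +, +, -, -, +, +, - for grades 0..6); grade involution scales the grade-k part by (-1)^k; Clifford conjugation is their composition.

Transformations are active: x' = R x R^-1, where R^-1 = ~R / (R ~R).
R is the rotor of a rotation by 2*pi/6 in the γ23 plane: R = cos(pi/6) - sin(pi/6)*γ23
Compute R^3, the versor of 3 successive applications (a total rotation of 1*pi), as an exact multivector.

Rotor phase runs at HALF the rotation angle; powers of one rotor simply add phase, so after 3 steps in γ23 the phase is 3*pi/6 = pi/2 and R^3 = cos(pi/2) - sin(pi/2)*γ23.
cos(pi/2) = 0 and sin(pi/2) = 1, so R^3 = -γ23. The net rotation is 1*pi; the rotor keeps the half-angle phase exactly.
Answer: -γ23


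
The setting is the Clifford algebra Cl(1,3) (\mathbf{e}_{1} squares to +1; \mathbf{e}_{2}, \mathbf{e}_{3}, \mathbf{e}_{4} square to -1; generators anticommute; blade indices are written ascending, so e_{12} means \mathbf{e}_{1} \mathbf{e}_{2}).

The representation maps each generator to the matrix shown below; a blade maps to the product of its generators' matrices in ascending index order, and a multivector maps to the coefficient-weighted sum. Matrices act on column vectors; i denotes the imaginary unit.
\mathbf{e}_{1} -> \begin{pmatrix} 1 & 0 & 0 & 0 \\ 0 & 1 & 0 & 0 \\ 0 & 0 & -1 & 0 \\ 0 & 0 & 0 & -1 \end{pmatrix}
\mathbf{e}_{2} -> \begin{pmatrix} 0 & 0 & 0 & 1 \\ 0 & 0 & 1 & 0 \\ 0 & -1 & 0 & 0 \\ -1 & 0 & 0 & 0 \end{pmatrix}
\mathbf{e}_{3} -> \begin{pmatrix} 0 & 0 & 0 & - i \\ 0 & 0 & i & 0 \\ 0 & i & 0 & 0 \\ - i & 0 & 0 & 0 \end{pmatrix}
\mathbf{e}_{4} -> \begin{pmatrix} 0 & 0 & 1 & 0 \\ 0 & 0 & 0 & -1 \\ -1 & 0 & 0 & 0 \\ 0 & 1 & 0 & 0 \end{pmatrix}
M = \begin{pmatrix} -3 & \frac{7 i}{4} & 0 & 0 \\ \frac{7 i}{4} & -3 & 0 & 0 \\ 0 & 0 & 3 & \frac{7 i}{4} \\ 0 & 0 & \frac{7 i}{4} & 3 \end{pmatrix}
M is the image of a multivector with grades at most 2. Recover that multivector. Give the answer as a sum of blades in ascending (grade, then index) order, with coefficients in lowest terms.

Method: the blade images are trace-orthogonal — tr(rho(e_A) rho(e_B)^-1) = 4 if A = B and 0 otherwise — and rho(e_A)^-1 = (e_A)^2 * rho(e_A) with (e_A)^2 = +1 or -1, so the coefficient of e_A in the preimage is (e_A)^2 * tr(M rho(e_A))/4.
Nonzero projections over blades of grade <= 2: e_{1}: (e_{1})^2 = +1, tr(M rho(e_{1})) = -12, coefficient -3; e_{34}: (e_{34})^2 = -1, tr(M rho(e_{34})) = 7, coefficient -\frac{7}{4}. Every other blade of grade <= 2 projects to 0.
Answer: -3 e_{1} - \frac{7}{4} e_{34}


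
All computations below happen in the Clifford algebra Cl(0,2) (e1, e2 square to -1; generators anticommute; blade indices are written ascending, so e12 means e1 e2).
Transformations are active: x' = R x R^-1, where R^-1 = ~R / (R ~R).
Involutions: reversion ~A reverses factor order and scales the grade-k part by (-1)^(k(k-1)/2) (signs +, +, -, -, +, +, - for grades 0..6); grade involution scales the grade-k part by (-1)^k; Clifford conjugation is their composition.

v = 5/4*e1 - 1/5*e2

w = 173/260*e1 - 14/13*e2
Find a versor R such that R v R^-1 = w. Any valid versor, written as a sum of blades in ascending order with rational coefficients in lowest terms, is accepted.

Construction: equal norms (both -641/400) license R = v + w = 249/130*e1 - 83/65*e2 — nothing changes along that direction, while (v - w)/2 changes sign, so v maps onto w.
Answer: 249/130*e1 - 83/65*e2


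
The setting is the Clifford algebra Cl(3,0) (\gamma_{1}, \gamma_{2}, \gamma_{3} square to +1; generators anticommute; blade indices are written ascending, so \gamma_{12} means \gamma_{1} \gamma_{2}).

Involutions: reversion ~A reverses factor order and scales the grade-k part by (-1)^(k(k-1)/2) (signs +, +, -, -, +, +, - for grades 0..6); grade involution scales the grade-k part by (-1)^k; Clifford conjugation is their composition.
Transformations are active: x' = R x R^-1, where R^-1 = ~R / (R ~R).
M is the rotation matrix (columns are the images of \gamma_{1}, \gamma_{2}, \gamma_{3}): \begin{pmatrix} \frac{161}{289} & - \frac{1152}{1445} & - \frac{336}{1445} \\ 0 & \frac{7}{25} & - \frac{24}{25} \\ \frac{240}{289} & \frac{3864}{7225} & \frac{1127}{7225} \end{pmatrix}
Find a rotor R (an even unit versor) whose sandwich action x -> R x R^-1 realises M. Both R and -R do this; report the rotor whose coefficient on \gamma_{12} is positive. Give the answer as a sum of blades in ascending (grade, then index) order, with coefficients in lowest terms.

Method: write R = a + b12*\gamma_{12} + b13*\gamma_{13} + b23*\gamma_{23} with a^2 + b12^2 + b13^2 + b23^2 = 1 (so R^-1 = ~R). Expanding the columns R e_j ~R gives tr M = 4a^2 - 1 and, from the antisymmetric part, M21 - M12 = -4a*b12, M13 - M31 = 4a*b13, M32 - M23 = -4a*b23.
Here tr M = \frac{287}{289}, so a^2 = (1 + tr M)/4 = \frac{144}{289} and a = ±\frac{12}{17}. Taking a = \frac{12}{17}: M21 - M12 = \frac{1152}{1445}, M13 - M31 = -\frac{1536}{1445}, M32 - M23 = \frac{432}{289}, giving b12 = -\frac{24}{85}, b13 = -\frac{32}{85}, b23 = -\frac{9}{17}, i.e. R = \frac{12}{17} - \frac{24}{85} \gamma_{12} - \frac{32}{85} \gamma_{13} - \frac{9}{17} \gamma_{23}.
Its \gamma_{12} coefficient is negative, so report the other preimage -R.
Answer: -\frac{12}{17} + \frac{24}{85} \gamma_{12} + \frac{32}{85} \gamma_{13} + \frac{9}{17} \gamma_{23}. Note: both R and -R realise this M (trace \frac{287}{289}); the covering map identifies them, and the \gamma_{12}-coefficient sign is the tie-breaker.


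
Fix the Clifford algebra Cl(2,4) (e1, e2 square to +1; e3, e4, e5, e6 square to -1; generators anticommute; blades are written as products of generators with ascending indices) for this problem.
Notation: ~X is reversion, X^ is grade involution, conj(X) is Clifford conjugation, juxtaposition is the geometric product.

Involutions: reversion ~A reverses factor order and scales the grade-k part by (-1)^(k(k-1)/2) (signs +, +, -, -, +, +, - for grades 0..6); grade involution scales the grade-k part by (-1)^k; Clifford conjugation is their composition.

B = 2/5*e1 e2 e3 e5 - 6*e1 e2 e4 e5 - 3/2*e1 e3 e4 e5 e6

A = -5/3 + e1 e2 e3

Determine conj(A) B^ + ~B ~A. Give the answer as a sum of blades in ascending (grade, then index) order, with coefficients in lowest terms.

first term: 2/5*e5 + 6*e3 e4 e5 - 2/3*e1 e2 e3 e5 + 10*e1 e2 e4 e5 - 3/2*e2 e4 e5 e6 - 5/2*e1 e3 e4 e5 e6
second term: 2/5*e5 - 6*e3 e4 e5 - 2/3*e1 e2 e3 e5 + 10*e1 e2 e4 e5 + 3/2*e2 e4 e5 e6 + 5/2*e1 e3 e4 e5 e6
Answer: 4/5*e5 - 4/3*e1 e2 e3 e5 + 20*e1 e2 e4 e5


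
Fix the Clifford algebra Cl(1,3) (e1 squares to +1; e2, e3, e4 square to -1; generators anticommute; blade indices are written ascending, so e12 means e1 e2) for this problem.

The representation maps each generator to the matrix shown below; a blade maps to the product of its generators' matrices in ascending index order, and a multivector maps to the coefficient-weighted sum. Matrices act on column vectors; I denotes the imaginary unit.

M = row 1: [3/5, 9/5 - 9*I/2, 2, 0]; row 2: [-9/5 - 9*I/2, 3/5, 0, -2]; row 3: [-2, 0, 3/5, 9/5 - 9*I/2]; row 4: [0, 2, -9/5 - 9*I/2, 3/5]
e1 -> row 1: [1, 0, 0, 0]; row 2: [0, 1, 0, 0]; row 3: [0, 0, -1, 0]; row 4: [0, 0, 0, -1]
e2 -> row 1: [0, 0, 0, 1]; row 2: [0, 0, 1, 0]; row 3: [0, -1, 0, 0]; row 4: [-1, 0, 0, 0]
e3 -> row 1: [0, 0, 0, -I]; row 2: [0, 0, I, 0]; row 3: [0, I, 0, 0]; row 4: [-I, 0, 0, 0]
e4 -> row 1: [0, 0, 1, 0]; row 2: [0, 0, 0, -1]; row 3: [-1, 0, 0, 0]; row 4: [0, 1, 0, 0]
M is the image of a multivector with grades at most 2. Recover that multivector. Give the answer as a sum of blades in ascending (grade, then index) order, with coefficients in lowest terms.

Method: the blade images are trace-orthogonal — tr(rho(e_A) rho(e_B)^-1) = 4 if A = B and 0 otherwise — and rho(e_A)^-1 = (e_A)^2 * rho(e_A) with (e_A)^2 = +1 or -1, so the coefficient of e_A in the preimage is (e_A)^2 * tr(M rho(e_A))/4.
Nonzero projections over blades of grade <= 2: 1: (1)^2 = +1, tr(M 1) = 12/5, coefficient 3/5; e4: (e4)^2 = -1, tr(M rho(e4)) = -8, coefficient 2; e24: (e24)^2 = -1, tr(M rho(e24)) = -36/5, coefficient 9/5; e34: (e34)^2 = -1, tr(M rho(e34)) = -18, coefficient 9/2. Every other blade of grade <= 2 projects to 0.
Answer: 3/5 + 2*e4 + 9/5*e24 + 9/2*e34


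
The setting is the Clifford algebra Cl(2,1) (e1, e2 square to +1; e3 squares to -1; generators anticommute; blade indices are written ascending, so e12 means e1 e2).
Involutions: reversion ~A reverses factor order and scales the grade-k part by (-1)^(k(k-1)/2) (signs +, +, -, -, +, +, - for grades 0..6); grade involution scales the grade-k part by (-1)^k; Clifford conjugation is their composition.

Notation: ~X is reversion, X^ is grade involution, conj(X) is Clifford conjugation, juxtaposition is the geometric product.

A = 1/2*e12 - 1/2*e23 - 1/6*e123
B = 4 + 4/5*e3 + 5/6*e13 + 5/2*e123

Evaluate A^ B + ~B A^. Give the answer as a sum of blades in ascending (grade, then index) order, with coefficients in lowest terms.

first term: 5/12 - 5/4*e1 + 47/180*e2 - 5/4*e3 + 137/60*e12 - 29/12*e23 + 16/15*e123
second term: -5/12 + 5/4*e1 - 47/180*e2 + 5/4*e3 + 137/60*e12 - 29/12*e23 + 16/15*e123
Answer: 137/30*e12 - 29/6*e23 + 32/15*e123


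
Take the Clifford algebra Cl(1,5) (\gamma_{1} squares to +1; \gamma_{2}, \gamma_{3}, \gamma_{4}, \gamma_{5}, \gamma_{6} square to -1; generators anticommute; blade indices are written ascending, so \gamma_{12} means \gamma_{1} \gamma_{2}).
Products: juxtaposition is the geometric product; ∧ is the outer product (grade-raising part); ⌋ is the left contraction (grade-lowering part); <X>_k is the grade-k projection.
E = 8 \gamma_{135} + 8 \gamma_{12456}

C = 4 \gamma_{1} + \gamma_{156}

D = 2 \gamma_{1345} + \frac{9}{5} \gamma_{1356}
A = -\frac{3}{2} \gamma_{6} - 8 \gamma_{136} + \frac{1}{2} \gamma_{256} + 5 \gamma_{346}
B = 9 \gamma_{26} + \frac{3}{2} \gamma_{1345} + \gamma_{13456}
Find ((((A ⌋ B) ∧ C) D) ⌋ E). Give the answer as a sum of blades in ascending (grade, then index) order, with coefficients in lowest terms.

step 1: -\frac{27}{2} \gamma_{2} + 5 \gamma_{15} + 8 \gamma_{45} + \frac{3}{2} \gamma_{1345}
step 2: 54 \gamma_{12} + 32 \gamma_{145} + \frac{27}{2} \gamma_{1256}
step 3: -64 \gamma_{3} + \frac{243}{10} \gamma_{23} - \frac{288}{5} \gamma_{346} - 108 \gamma_{2345} - 27 \gamma_{2346} - \frac{486}{5} \gamma_{2356}
step 4: -512 \gamma_{15}
Answer: -512 \gamma_{15}


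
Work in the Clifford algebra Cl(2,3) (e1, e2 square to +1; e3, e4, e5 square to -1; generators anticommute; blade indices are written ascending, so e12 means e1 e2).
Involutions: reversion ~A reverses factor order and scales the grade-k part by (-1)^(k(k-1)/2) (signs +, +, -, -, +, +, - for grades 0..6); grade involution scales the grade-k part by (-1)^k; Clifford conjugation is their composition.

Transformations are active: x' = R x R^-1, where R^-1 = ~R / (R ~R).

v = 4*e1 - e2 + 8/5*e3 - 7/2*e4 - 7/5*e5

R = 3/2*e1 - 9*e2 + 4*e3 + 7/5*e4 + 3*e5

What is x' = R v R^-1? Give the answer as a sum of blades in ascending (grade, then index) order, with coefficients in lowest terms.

~R = 3/2*e1 - 9*e2 + 4*e3 + 7/5*e4 + 3*e5, and R ~R = 5629/100, so R^-1 = ~R / (5629/100).
R v = 177/10 + 69/2*e12 - 68/5*e13 - 217/20*e14 - 141/10*e15 - 52/5*e23 + 329/10*e24 + 78/5*e25 - 406/25*e34 - 52/5*e35 + 427/50*e45
Answer: -17206/5629*e1 - 26231/5629*e2 + 25768/28145*e3 + 49315/11258*e4 + 92503/28145*e5


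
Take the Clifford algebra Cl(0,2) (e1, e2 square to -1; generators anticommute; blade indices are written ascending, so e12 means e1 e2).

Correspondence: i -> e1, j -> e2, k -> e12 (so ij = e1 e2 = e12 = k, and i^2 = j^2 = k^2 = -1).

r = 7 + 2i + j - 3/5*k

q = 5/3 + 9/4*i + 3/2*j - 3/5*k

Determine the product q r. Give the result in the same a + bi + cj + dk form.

In blades: q = 5/3 + 9/4*e1 + 3/2*e2 - 3/5*e12, r = 7 + 2*e1 + e2 - 3/5*e12.
Distribute q over r term by term (generator squares from the signature, products reordered to ascending indices): (5/3)*r = 35/3 + 10/3*e1 + 5/3*e2 - e12; (9/4*e1)*r = -9/2 + 63/4*e1 + 27/20*e2 + 9/4*e12; (3/2*e2)*r = -3/2 - 9/10*e1 + 21/2*e2 - 3*e12; (-3/5*e12)*r = -9/25 + 3/5*e1 - 6/5*e2 - 21/5*e12.
Sum: 398/75 + 1127/60*e1 + 739/60*e2 - 119/20*e12; translating back through the correspondence:
Answer: 398/75 + 1127/60*i + 739/60*j - 119/20*k


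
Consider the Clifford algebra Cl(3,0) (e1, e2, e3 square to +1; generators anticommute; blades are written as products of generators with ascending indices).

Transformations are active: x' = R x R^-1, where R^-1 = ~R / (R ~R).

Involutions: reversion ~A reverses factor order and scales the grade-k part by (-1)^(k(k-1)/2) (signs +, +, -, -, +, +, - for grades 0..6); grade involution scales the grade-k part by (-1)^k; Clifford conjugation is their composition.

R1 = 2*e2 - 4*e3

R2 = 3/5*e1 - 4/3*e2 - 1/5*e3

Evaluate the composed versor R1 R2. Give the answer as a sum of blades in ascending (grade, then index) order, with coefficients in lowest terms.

Distribute over the terms of R1 (each basis-blade product reordered to ascending indices, repeated generators contracted through their squares):
(2*e2) R2 = -8/3 - 6/5*e1 e2 - 2/5*e2 e3
(-4*e3) R2 = 4/5 + 12/5*e1 e3 - 16/3*e2 e3
Summing the partial products and collecting blades:
Answer: -28/15 - 6/5*e1 e2 + 12/5*e1 e3 - 86/15*e2 e3


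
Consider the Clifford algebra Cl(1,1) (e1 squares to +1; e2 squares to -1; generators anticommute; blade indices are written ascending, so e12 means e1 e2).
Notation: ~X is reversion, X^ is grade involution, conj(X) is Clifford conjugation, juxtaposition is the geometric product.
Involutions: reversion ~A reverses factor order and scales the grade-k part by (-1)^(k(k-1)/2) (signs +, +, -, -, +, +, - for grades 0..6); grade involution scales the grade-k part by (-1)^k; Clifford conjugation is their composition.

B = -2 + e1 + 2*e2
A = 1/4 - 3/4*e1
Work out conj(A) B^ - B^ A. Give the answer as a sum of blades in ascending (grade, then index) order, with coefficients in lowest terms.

first term: -5/4 - 7/4*e1 - 1/2*e2 - 3/2*e12
second term: 1/4 + 5/4*e1 - 1/2*e2 - 3/2*e12
Answer: -3/2 - 3*e1


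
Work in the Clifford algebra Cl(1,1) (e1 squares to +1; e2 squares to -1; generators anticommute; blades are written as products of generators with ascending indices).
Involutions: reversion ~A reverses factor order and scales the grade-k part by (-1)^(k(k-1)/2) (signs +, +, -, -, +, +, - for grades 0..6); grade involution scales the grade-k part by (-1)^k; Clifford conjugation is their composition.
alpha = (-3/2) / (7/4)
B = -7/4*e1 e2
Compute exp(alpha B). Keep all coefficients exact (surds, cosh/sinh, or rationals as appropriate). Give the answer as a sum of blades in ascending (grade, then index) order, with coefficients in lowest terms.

B^2 = (-7/4)^2*(e1 e2)^2 = 49/16*(+1) = 49/16 (a basis 2-blade squares to minus the product of its generators' squares).
B^2 = 49/16 — the positive square puts this in the hyperbolic regime; l = 7/4, alpha*l = -3/2, so exp(alpha B) = cosh(-3/2) + (sinh(-3/2)/(7/4))*B = cosh(3/2) + (-4*sinh(3/2)/7)*B.
Answer: cosh(3/2) + sinh(3/2)*e1 e2


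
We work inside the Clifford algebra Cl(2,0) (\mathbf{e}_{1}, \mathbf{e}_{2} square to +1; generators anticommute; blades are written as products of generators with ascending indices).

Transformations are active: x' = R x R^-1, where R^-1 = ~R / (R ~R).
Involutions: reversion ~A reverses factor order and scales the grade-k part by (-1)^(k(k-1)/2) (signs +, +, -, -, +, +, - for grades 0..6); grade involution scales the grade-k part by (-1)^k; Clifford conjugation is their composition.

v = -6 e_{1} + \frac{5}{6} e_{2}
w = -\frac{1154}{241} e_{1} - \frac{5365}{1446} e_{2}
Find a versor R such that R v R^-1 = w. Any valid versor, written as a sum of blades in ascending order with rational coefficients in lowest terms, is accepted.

Key observation: q(v) = q(w) = \frac{1321}{36} (sandwiches preserve the norm), so R = v + w = -\frac{2600}{241} e_{1} - \frac{2080}{723} e_{2} works whenever it is invertible — the component of v along it is kept and (v - w)/2 reverses, sending v to w.
Answer: -\frac{2600}{241} e_{1} - \frac{2080}{723} e_{2}


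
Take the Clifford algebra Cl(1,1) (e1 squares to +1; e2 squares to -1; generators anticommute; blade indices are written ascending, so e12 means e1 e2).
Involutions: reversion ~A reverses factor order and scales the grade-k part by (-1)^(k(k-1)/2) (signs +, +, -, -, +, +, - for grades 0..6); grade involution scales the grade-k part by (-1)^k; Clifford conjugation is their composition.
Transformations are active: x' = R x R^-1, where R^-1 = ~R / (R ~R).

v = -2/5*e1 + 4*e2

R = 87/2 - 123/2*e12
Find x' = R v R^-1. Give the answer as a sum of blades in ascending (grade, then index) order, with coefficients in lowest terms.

~R = 87/2 + 123/2*e12, and R ~R = -1890, so R^-1 = ~R / (-1890).
R v = 1143/5*e1 + 747/5*e2
Answer: -3543/350*e1 - 3807/350*e2


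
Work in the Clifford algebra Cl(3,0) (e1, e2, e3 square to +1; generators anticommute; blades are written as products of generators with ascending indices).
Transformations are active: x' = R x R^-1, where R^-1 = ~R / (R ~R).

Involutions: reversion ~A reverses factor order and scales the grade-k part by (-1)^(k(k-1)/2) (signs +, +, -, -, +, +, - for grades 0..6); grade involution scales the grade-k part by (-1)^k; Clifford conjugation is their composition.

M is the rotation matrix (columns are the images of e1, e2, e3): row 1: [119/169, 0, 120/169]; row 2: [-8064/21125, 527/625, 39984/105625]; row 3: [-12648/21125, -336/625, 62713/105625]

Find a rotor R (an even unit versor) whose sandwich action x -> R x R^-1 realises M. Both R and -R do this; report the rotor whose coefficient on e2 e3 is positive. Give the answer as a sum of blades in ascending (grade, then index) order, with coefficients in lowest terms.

Method: write R = a + b12*e1 e2 + b13*e1 e3 + b23*e2 e3 with a^2 + b12^2 + b13^2 + b23^2 = 1 (so R^-1 = ~R). Expanding the columns R e_j ~R gives tr M = 4a^2 - 1 and, from the antisymmetric part, M21 - M12 = -4a*b12, M13 - M31 = 4a*b13, M32 - M23 = -4a*b23.
Here tr M = 226151/105625, so a^2 = (1 + tr M)/4 = 82944/105625 and a = ±288/325. Taking a = 288/325: M21 - M12 = -8064/21125, M13 - M31 = 27648/21125, M32 - M23 = -96768/105625, giving b12 = 7/65, b13 = 24/65, b23 = 84/325, i.e. R = 288/325 + 7/65*e1 e2 + 24/65*e1 e3 + 84/325*e2 e3.
Its e2 e3 coefficient is already positive.
Answer: 288/325 + 7/65*e1 e2 + 24/65*e1 e3 + 84/325*e2 e3. Uniqueness: Spin(3) -> SO(3) maps R and -R to the same rotation of trace 226151/105625; fixing the sign of the e2 e3 coefficient removes the ambiguity.


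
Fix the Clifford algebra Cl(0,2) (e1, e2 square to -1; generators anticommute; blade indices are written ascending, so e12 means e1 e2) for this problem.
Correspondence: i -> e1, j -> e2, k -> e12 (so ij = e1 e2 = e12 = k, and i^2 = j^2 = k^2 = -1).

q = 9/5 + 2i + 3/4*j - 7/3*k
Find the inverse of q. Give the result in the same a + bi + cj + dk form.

In blades: q = 9/5 + 2*e1 + 3/4*e2 - 7/3*e12.
With qbar = 9/5 - 2*e1 - 3/4*e2 + 7/3*e12 (scalar fixed, mapped units negated), q qbar = 47689/3600 (the sum of squared coefficients), so q^-1 = qbar / (47689/3600) = 6480/47689 - 7200/47689*e1 - 2700/47689*e2 + 8400/47689*e12; translating back:
Answer: 6480/47689 - 7200/47689*i - 2700/47689*j + 8400/47689*k


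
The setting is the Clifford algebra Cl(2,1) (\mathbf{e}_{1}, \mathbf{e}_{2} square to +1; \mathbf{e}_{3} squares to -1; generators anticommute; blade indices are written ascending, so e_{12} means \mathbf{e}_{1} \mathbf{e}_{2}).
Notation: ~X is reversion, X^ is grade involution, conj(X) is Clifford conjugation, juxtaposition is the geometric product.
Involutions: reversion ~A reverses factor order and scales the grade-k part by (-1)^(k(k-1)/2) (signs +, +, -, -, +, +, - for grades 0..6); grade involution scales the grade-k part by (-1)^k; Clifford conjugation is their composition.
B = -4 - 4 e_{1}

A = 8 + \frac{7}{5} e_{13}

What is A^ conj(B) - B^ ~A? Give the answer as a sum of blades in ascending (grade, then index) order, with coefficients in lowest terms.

first term: -32 + 32 e_{1} - \frac{28}{5} e_{3} - \frac{28}{5} e_{13}
second term: -32 + 32 e_{1} - \frac{28}{5} e_{3} + \frac{28}{5} e_{13}
Answer: -\frac{56}{5} e_{13}


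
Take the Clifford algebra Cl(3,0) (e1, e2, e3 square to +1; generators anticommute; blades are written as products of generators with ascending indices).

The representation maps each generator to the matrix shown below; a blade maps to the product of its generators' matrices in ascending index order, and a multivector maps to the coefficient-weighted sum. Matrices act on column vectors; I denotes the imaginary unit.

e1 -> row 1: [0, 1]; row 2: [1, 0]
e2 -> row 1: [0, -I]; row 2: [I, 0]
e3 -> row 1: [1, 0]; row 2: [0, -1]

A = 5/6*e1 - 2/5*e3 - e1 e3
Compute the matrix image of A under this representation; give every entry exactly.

Bivector images (products of the table entries): rho(e1 e3) = rho(e1)rho(e3) = row 1: [0, -1]; row 2: [1, 0].
M = (5/6)*rho(e1) + (-2/5)*rho(e3) + (-1)*rho(e1 e3), summed entrywise:
Answer: row 1: [-2/5, 11/6]; row 2: [-1/6, 2/5]


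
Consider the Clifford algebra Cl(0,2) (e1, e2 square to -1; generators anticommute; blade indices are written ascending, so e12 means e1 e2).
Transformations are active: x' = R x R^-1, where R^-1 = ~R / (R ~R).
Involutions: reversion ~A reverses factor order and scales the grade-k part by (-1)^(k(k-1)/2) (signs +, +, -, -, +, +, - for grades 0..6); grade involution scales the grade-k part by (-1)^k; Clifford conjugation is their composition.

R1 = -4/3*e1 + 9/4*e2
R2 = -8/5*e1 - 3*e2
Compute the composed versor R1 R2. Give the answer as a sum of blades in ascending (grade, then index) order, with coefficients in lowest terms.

Distribute over the terms of R1 (each basis-blade product reordered to ascending indices, repeated generators contracted through their squares):
(-4/3*e1) R2 = -32/15 + 4*e12
(9/4*e2) R2 = 27/4 + 18/5*e12
Summing the partial products and collecting blades:
Answer: 277/60 + 38/5*e12


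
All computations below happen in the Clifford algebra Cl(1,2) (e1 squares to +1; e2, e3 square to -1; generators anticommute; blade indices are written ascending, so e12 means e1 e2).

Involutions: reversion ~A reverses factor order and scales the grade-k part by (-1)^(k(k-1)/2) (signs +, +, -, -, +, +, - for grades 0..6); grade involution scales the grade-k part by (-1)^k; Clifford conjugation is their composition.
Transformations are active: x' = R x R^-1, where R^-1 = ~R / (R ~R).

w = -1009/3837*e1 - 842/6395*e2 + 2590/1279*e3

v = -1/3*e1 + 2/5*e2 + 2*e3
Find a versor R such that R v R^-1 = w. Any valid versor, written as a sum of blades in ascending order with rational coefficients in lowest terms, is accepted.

Why this works: both vectors square to -911/225, so q(v) = q(w) and R = v + w = -2288/3837*e1 + 1716/6395*e2 + 5148/1279*e3 carries v to w — its own direction survives, the complement (v - w)/2 flips.
Answer: -2288/3837*e1 + 1716/6395*e2 + 5148/1279*e3


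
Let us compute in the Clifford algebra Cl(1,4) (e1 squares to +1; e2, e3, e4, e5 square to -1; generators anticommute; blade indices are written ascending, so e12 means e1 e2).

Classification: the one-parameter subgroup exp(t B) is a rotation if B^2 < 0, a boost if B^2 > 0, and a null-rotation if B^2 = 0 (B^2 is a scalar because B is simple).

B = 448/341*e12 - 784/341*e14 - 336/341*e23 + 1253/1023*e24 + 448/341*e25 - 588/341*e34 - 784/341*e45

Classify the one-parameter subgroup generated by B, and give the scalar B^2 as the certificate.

B^2 term by term: the squares give (448/341)^2*(e12)^2 + (-784/341)^2*(e14)^2 + (-336/341)^2*(e23)^2 + (1253/1023)^2*(e24)^2 + (448/341)^2*(e25)^2 + (-588/341)^2*(e34)^2 + (-784/341)^2*(e45)^2 = 200704/116281*(+1) + 614656/116281*(+1) + 112896/116281*(-1) + 1570009/1046529*(-1) + 200704/116281*(-1) + 345744/116281*(-1) + 614656/116281*(-1) = -49/9 (each basis 2-blade squares to minus the product of its generators' squares); cross terms between blades sharing an index anticommute and cancel; the commuting (index-disjoint) pairs give grade-4 terms 2*c*c'*(blade product), which cancel blade by blade — e1234: -526848/116281 + 526848/116281 = 0; e1245: -702464/116281 + 702464/116281 = 0; e2345: 526848/116281 - 526848/116281 = 0 — confirming B is simple. So B^2 = -49/9.
Answer: rotation, certificate B^2 = -49/9. Certificate logic: -49/9 is a conjugation-invariant scalar, so its sign fixes rotation versus boost versus null-rotation outright.


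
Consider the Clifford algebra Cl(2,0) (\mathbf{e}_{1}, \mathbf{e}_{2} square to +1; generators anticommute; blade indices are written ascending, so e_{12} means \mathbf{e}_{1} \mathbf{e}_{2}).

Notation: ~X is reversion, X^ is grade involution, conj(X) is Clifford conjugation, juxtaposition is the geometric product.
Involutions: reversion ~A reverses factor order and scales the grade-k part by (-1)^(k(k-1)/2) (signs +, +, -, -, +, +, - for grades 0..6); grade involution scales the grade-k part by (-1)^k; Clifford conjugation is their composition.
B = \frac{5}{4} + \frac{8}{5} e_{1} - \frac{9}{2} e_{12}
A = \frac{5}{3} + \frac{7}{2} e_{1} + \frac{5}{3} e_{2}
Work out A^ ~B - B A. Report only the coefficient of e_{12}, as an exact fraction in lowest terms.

first term: -\frac{211}{60} + \frac{139}{24} e_{1} - \frac{107}{6} e_{2} + \frac{61}{6} e_{12}
second term: \frac{461}{60} - \frac{11}{24} e_{1} + \frac{107}{6} e_{2} - \frac{29}{6} e_{12}
Answer: 15


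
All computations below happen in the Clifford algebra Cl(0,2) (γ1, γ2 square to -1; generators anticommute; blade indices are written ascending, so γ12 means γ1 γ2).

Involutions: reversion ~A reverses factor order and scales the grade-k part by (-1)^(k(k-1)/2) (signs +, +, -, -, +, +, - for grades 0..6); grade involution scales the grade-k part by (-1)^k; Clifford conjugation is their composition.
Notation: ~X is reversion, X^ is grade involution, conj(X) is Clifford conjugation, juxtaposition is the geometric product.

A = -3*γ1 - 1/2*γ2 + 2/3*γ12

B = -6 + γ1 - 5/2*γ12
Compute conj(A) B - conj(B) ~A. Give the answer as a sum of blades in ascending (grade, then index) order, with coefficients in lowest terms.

first term: -14/3 - 77/4*γ1 + 23/6*γ2 + 7/2*γ12
second term: -4/3 + 77/4*γ1 - 31/6*γ2 + 9/2*γ12
Answer: -10/3 - 77/2*γ1 + 9*γ2 - γ12


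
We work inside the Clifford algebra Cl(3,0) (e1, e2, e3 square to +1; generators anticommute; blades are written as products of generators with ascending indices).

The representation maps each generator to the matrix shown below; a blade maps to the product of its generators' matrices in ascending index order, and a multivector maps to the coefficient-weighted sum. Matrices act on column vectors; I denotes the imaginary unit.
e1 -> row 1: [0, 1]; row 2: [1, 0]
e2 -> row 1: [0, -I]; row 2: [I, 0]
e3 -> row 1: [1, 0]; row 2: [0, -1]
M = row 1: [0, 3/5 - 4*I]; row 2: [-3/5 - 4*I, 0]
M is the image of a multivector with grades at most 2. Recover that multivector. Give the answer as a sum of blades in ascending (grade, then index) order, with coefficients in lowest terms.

Method: 1, rho(e1), rho(e2), rho(e3) form a trace-orthogonal basis of the 2x2 complex matrices (tr(X Y) = 2 if X = Y, else 0), so M = m0*1 + m1*rho(e1) + m2*rho(e2) + m3*rho(e3) with m0 = tr(M)/2 = 0, m1 = tr(M rho(e1))/2 = -4*I, m2 = tr(M rho(e2))/2 = 3*I/5, m3 = tr(M rho(e3))/2 = 0.
Multiplying table entries, the bivector images are rho(e1 e2) = I*rho(e3), rho(e1 e3) = -I*rho(e2), rho(e2 e3) = I*rho(e1); with real blade coefficients the real parts of m0..m3 are the coefficients of 1, e1, e2, e3 and the imaginary parts give the bivectors (e2 e3: Im m1, e1 e3: -Im m2, e1 e2: Im m3).
Answer: -3/5*e1 e3 - 4*e2 e3


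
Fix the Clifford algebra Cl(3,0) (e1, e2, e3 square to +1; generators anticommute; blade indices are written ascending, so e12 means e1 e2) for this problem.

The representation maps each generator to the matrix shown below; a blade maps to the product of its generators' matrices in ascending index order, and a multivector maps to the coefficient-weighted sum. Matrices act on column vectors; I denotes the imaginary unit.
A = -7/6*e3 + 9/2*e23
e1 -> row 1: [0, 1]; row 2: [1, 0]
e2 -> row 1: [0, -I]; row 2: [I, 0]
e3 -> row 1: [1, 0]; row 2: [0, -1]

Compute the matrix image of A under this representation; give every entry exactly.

Bivector images (products of the table entries): rho(e23) = rho(e2)rho(e3) = row 1: [0, I]; row 2: [I, 0].
M = (-7/6)*rho(e3) + (9/2)*rho(e23), summed entrywise:
Answer: row 1: [-7/6, 9*I/2]; row 2: [9*I/2, 7/6]


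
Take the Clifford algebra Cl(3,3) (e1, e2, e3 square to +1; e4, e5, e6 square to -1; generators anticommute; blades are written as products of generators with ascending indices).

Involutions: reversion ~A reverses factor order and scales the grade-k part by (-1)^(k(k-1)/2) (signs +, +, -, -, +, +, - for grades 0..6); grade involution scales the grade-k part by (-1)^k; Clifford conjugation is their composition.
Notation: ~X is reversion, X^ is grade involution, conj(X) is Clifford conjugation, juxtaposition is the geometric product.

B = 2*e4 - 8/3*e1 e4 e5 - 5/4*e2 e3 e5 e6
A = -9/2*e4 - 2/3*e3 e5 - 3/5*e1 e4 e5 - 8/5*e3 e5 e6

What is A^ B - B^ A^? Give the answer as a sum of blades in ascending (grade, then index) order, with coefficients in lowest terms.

first term: -37/5 - 2*e2 - 54/5*e1 e5 + 5/6*e2 e6 + 16/9*e1 e3 e4 + 4/3*e3 e4 e5 + 64/15*e1 e3 e4 e6 + 16/5*e3 e4 e5 e6 + 3/4*e1 e2 e3 e4 e6 - 45/8*e2 e3 e4 e5 e6
second term: 37/5 + 2*e2 + 54/5*e1 e5 + 5/6*e2 e6 + 16/9*e1 e3 e4 - 4/3*e3 e4 e5 - 64/15*e1 e3 e4 e6 + 16/5*e3 e4 e5 e6 - 3/4*e1 e2 e3 e4 e6 - 45/8*e2 e3 e4 e5 e6
Answer: -74/5 - 4*e2 - 108/5*e1 e5 + 8/3*e3 e4 e5 + 128/15*e1 e3 e4 e6 + 3/2*e1 e2 e3 e4 e6


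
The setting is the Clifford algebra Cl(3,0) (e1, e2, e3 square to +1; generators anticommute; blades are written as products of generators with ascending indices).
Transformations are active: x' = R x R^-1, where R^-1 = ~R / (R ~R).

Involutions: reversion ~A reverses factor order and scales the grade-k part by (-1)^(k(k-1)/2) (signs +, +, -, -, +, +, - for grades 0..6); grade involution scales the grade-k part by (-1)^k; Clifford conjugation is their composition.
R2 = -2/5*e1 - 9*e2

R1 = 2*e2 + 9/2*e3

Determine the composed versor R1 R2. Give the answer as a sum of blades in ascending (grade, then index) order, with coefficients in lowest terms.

Distribute over the terms of R1 (each basis-blade product reordered to ascending indices, repeated generators contracted through their squares):
(2*e2) R2 = -18 + 4/5*e1 e2
(9/2*e3) R2 = 9/5*e1 e3 + 81/2*e2 e3
Summing the partial products and collecting blades:
Answer: -18 + 4/5*e1 e2 + 9/5*e1 e3 + 81/2*e2 e3


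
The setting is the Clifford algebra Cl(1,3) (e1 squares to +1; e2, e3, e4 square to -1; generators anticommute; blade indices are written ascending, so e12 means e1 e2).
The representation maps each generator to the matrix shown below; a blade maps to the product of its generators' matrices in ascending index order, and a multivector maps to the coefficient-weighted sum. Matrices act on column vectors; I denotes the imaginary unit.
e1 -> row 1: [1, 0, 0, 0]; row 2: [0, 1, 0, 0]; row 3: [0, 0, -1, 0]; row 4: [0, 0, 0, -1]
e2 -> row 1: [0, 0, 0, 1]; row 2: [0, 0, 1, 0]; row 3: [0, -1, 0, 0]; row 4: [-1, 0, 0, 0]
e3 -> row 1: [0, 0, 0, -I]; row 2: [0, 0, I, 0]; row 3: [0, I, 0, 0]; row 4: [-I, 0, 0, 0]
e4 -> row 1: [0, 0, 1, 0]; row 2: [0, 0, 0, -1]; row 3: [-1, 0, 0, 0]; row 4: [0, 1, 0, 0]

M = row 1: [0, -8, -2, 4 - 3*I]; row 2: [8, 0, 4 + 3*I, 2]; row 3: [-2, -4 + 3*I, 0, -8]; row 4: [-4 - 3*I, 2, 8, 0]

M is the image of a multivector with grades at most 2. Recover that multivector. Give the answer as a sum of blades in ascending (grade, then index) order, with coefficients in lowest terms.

Method: the blade images are trace-orthogonal — tr(rho(e_A) rho(e_B)^-1) = 4 if A = B and 0 otherwise — and rho(e_A)^-1 = (e_A)^2 * rho(e_A) with (e_A)^2 = +1 or -1, so the coefficient of e_A in the preimage is (e_A)^2 * tr(M rho(e_A))/4.
Nonzero projections over blades of grade <= 2: e2: (e2)^2 = -1, tr(M rho(e2)) = -16, coefficient 4; e3: (e3)^2 = -1, tr(M rho(e3)) = -12, coefficient 3; e14: (e14)^2 = +1, tr(M rho(e14)) = -8, coefficient -2; e24: (e24)^2 = -1, tr(M rho(e24)) = 32, coefficient -8. Every other blade of grade <= 2 projects to 0.
Answer: 4*e2 + 3*e3 - 2*e14 - 8*e24


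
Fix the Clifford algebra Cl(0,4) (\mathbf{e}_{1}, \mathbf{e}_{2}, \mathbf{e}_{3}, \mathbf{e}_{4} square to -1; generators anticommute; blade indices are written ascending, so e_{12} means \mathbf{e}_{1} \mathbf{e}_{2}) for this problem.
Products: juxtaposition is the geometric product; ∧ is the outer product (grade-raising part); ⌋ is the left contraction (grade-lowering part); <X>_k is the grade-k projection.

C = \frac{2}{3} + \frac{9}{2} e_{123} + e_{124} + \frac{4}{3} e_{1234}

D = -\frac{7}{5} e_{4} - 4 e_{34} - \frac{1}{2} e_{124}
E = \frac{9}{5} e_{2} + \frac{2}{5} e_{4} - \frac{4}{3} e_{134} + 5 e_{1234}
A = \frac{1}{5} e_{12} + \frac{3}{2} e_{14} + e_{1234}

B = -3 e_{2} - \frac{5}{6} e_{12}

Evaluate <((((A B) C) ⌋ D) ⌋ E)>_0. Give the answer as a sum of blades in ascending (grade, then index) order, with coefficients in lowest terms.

step 1: \frac{1}{6} + \frac{3}{5} e_{1} + \frac{5}{4} e_{24} + \frac{5}{6} e_{34} + \frac{9}{2} e_{124} + 3 e_{134}
step 2: \frac{83}{18} - \frac{17}{20} e_{1} + 4 e_{2} - 6 e_{3} - \frac{10}{9} e_{12} + \frac{5}{3} e_{13} + \frac{3}{10} e_{23} - \frac{199}{15} e_{24} + \frac{749}{36} e_{34} - \frac{1}{12} e_{123} + \frac{83}{12} e_{124} - \frac{29}{8} e_{134} - \frac{4}{5} e_{234} + \frac{2}{9} e_{1234}
step 3: \frac{5743}{72} - \frac{199}{30} e_{1} - \frac{2791}{90} e_{4} - 2 e_{14} - \frac{17}{40} e_{24} - \frac{166}{9} e_{34} - \frac{83}{36} e_{124}
step 4: \frac{2791}{225} - \frac{664}{27} e_{1} + \frac{5743}{40} e_{2} + \frac{511}{36} e_{3} + \frac{5743}{180} e_{4} + \frac{830}{9} e_{12} - \frac{46951}{1080} e_{13} + 10 e_{23} - \frac{398}{45} e_{34} - \frac{2791}{18} e_{123} - \frac{5743}{54} e_{134} + \frac{199}{6} e_{234} + \frac{28715}{72} e_{1234}
step 5: \frac{2791}{225}
Answer: \frac{2791}{225}


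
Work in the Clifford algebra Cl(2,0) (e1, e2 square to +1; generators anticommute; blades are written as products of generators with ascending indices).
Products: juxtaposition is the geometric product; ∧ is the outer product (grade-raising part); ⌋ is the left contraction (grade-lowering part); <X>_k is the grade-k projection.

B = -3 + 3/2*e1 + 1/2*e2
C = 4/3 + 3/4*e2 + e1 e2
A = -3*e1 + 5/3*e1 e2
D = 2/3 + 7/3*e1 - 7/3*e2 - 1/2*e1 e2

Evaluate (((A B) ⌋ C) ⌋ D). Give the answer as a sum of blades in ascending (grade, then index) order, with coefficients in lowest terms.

step 1: -9/2 + 59/6*e1 - 5/2*e2 - 13/2*e1 e2
step 2: -11/8 + 5/2*e1 + 155/24*e2 - 9/2*e1 e2
step 3: -893/72 + 1/48*e1 + 47/24*e2 + 11/16*e1 e2
Answer: -893/72 + 1/48*e1 + 47/24*e2 + 11/16*e1 e2


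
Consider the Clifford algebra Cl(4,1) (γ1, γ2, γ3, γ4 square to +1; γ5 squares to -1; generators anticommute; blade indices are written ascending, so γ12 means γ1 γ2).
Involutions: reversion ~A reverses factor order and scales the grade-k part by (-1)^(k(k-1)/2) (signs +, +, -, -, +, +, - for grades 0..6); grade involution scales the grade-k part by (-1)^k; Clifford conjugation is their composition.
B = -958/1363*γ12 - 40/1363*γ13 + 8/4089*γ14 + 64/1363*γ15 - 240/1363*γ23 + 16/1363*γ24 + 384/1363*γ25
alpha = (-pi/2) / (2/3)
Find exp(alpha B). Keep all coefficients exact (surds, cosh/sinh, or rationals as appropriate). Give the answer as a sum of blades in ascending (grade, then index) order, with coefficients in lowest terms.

B^2 term by term: the squares give (-958/1363)^2*(γ12)^2 + (-40/1363)^2*(γ13)^2 + (8/4089)^2*(γ14)^2 + (64/1363)^2*(γ15)^2 + (-240/1363)^2*(γ23)^2 + (16/1363)^2*(γ24)^2 + (384/1363)^2*(γ25)^2 = 917764/1857769*(-1) + 1600/1857769*(-1) + 64/16719921*(-1) + 4096/1857769*(+1) + 57600/1857769*(-1) + 256/1857769*(-1) + 147456/1857769*(+1) = -4/9 (each basis 2-blade squares to minus the product of its generators' squares); cross terms between blades sharing an index anticommute and cancel; the commuting (index-disjoint) pairs give grade-4 terms 2*c*c'*(blade product), which cancel blade by blade — γ1234: 1280/1857769 - 1280/1857769 = 0; γ1235: 30720/1857769 - 30720/1857769 = 0; γ1245: -2048/1857769 + 2048/1857769 = 0 — confirming B is simple. So B^2 = -4/9.
B^2 = -4/9 — the series telescopes trigonometrically here: l = 2/3, alpha*l = -pi/2, so exp(alpha B) = cos(-pi/2) + (sin(-pi/2)/(2/3))*B = 0 + (-3/2)*B.
Answer: 1437/1363*γ12 + 60/1363*γ13 - 4/1363*γ14 - 96/1363*γ15 + 360/1363*γ23 - 24/1363*γ24 - 576/1363*γ25


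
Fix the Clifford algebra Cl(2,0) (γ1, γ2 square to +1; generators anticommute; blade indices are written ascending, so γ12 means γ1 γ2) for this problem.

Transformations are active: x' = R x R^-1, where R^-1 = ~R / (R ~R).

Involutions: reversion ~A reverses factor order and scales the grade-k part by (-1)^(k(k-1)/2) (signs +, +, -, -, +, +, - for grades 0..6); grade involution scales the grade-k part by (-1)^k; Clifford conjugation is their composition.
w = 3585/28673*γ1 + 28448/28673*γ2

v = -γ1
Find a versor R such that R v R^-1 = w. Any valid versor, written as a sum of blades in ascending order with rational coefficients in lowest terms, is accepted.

Here q(v) = q(w) = 1; the classical choice R = v + w = -25088/28673*γ1 + 28448/28673*γ2 then realises v -> w under the sandwich.
Answer: -25088/28673*γ1 + 28448/28673*γ2


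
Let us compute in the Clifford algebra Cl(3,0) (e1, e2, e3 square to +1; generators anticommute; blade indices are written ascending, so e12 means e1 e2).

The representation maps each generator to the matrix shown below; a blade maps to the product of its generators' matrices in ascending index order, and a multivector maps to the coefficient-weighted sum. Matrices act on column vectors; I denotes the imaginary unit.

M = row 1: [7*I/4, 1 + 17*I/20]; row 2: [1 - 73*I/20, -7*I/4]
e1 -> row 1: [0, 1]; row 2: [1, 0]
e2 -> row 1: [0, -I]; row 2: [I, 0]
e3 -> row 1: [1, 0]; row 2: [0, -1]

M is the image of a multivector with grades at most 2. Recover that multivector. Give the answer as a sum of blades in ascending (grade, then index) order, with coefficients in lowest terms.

Method: 1, rho(e1), rho(e2), rho(e3) form a trace-orthogonal basis of the 2x2 complex matrices (tr(X Y) = 2 if X = Y, else 0), so M = m0*1 + m1*rho(e1) + m2*rho(e2) + m3*rho(e3) with m0 = tr(M)/2 = 0, m1 = tr(M rho(e1))/2 = 1 - 7*I/5, m2 = tr(M rho(e2))/2 = -9/4, m3 = tr(M rho(e3))/2 = 7*I/4.
Multiplying table entries, the bivector images are rho(e12) = I*rho(e3), rho(e13) = -I*rho(e2), rho(e23) = I*rho(e1); with real blade coefficients the real parts of m0..m3 are the coefficients of 1, e1, e2, e3 and the imaginary parts give the bivectors (e23: Im m1, e13: -Im m2, e12: Im m3).
Answer: e1 - 9/4*e2 + 7/4*e12 - 7/5*e23


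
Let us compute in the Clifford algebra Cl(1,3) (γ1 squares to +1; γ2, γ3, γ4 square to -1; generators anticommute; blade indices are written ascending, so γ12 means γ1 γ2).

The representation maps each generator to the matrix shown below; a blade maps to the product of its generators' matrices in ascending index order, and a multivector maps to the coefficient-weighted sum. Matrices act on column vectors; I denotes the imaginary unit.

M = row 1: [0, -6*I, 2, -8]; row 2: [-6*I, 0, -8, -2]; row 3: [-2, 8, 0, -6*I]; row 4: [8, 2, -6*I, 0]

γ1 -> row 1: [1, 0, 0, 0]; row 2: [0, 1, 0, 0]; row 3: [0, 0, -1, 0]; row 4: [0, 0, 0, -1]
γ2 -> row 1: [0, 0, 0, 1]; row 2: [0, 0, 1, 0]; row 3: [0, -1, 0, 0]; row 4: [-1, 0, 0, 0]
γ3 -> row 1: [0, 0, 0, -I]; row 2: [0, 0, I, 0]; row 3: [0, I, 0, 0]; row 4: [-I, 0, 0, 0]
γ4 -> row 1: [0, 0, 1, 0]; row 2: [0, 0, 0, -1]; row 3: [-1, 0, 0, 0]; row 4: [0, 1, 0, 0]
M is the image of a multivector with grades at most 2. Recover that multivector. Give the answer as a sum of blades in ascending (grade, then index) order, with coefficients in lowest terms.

Method: the blade images are trace-orthogonal — tr(rho(e_A) rho(e_B)^-1) = 4 if A = B and 0 otherwise — and rho(e_A)^-1 = (e_A)^2 * rho(e_A) with (e_A)^2 = +1 or -1, so the coefficient of e_A in the preimage is (e_A)^2 * tr(M rho(e_A))/4.
Nonzero projections over blades of grade <= 2: γ2: (γ2)^2 = -1, tr(M rho(γ2)) = 32, coefficient -8; γ4: (γ4)^2 = -1, tr(M rho(γ4)) = -8, coefficient 2; γ34: (γ34)^2 = -1, tr(M rho(γ34)) = -24, coefficient 6. Every other blade of grade <= 2 projects to 0.
Answer: -8*γ2 + 2*γ4 + 6*γ34
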